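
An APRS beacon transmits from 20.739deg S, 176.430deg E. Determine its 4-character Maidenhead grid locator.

Shift to the Maidenhead origin (180°W, 90°S): lon 356.43, lat 69.26.
Field: lon ⌊356.43/20⌋ = 17 → R; lat ⌊69.26/10⌋ = 6 → G.
Square: lon ⌊16.43/2⌋ = 8; lat ⌊9.26/1⌋ = 9.

RG89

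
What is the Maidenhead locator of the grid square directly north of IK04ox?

IK05oa

Latitude subsquare x = 23; +1 → 24, wraps to 0 = a, carry into square.
Latitude square 4; +1 → 5.
The longitude characters are unchanged.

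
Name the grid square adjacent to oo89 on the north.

Latitude square 9; +1 → 10, wraps to 0, carry into field.
Latitude field O = 14; +1 → 15 = P.
The longitude characters are unchanged.

OP80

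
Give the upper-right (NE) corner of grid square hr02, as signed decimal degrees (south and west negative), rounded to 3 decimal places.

83.000, -38.000

Field H=7, R=17: +7·20° lon, +17·10° lat → SW at lon -40°, lat 80°.
Square 0, 2: +0·2° lon, +2·1° lat → SW at lon -40°, lat 82°.
Cell spans 2° lon × 1° lat. NE corner is SW corner plus one full cell.
latitude 83.000, longitude -38.000.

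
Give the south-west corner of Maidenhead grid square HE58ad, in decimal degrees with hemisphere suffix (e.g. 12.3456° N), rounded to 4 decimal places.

41.8750° S, 30.0000° W

Field H=7, E=4: +7·20° lon, +4·10° lat → SW at lon -40°, lat -50°.
Square 5, 8: +5·2° lon, +8·1° lat → SW at lon -30°, lat -42°.
Subsquare a=0, d=3: +0·0.0833333° lon, +3·0.0416667° lat → SW at lon -30°, lat -41.875°.
latitude 41.8750° S, longitude 30.0000° W.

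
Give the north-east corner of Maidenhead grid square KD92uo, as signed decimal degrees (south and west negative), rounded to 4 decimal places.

Field K=10, D=3: +10·20° lon, +3·10° lat → SW at lon 20°, lat -60°.
Square 9, 2: +9·2° lon, +2·1° lat → SW at lon 38°, lat -58°.
Subsquare u=20, o=14: +20·0.0833333° lon, +14·0.0416667° lat → SW at lon 39.6667°, lat -57.4167°.
Cell spans 0.0833333° lon × 0.0416667° lat. NE corner is SW corner plus one full cell.
latitude -57.3750, longitude 39.7500.

-57.3750, 39.7500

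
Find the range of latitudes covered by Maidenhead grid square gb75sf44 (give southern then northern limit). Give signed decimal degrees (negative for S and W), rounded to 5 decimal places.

-74.77500, -74.77083

Field G=6, B=1: +6·20° lon, +1·10° lat → SW at lon -60°, lat -80°.
Square 7, 5: +7·2° lon, +5·1° lat → SW at lon -46°, lat -75°.
Subsquare s=18, f=5: +18·0.0833333° lon, +5·0.0416667° lat → SW at lon -44.5°, lat -74.7917°.
Extended square 4, 4: +4·0.00833333° lon, +4·0.00416667° lat → SW at lon -44.4667°, lat -74.775°.
Cell spans 0.00833333° lon × 0.00416667° lat.
south -74.77500, north -74.77083.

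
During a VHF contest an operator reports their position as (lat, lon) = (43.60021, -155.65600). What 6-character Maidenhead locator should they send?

Add 180° to longitude and 90° to latitude: 24.3440, 133.6002.
Field: lon ⌊24.3440/20⌋ = 1 → B; lat ⌊133.6002/10⌋ = 13 → N.
Square: lon ⌊4.3440/2⌋ = 2; lat ⌊3.6002/1⌋ = 3.
Subsquare: lon ⌊0.3440/0.0833333⌋ = 4 → e; lat ⌊0.6002/0.0416667⌋ = 14 → o.

BN23eo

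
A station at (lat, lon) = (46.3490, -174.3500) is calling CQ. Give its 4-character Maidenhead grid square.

Shift to the Maidenhead origin (180°W, 90°S): lon 5.65, lat 136.35.
Field: lon ⌊5.65/20⌋ = 0 → A; lat ⌊136.35/10⌋ = 13 → N.
Square: lon ⌊5.65/2⌋ = 2; lat ⌊6.35/1⌋ = 6.

AN26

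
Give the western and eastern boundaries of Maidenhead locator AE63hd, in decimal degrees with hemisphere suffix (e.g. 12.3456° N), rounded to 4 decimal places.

Field A=0, E=4: +0·20° lon, +4·10° lat → SW at lon -180°, lat -50°.
Square 6, 3: +6·2° lon, +3·1° lat → SW at lon -168°, lat -47°.
Subsquare h=7, d=3: +7·0.0833333° lon, +3·0.0416667° lat → SW at lon -167.417°, lat -46.875°.
Cell spans 0.0833333° lon × 0.0416667° lat.
west 167.4167° W, east 167.3333° W.

167.4167° W, 167.3333° W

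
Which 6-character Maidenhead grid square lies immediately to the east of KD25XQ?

Longitude subsquare x = 23; +1 → 24, wraps to 0 = a, carry into square.
Longitude square 2; +1 → 3.
The latitude characters are unchanged.

KD35aq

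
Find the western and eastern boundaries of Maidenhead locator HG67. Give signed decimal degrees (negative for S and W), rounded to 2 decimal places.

-28.00, -26.00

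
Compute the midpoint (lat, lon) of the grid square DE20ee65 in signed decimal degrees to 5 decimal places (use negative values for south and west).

-49.81042, -115.61250

Field D=3, E=4: +3·20° lon, +4·10° lat → SW at lon -120°, lat -50°.
Square 2, 0: +2·2° lon, +0·1° lat → SW at lon -116°, lat -50°.
Subsquare e=4, e=4: +4·0.0833333° lon, +4·0.0416667° lat → SW at lon -115.667°, lat -49.8333°.
Extended square 6, 5: +6·0.00833333° lon, +5·0.00416667° lat → SW at lon -115.617°, lat -49.8125°.
Cell spans 0.00833333° lon × 0.00416667° lat. Centre is SW corner plus half of each.
latitude -49.81042, longitude -115.61250.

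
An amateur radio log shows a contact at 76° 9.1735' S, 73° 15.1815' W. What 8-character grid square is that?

FB33iu93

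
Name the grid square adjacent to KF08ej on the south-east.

Longitude subsquare e = 4; +1 → 5 = f.
Latitude subsquare j = 9; −1 → 8 = i.

KF08fi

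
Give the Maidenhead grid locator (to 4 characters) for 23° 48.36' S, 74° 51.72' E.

Shift to the Maidenhead origin (180°W, 90°S): lon 254.86, lat 66.19.
Field: lon ⌊254.86/20⌋ = 12 → M; lat ⌊66.19/10⌋ = 6 → G.
Square: lon ⌊14.86/2⌋ = 7; lat ⌊6.19/1⌋ = 6.

MG76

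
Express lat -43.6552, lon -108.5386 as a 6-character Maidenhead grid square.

Offset from 180°W / 90°S: lon 71.4614°, lat 46.3448°.
Field: 71.4614/20 → 3 → D, 46.3448/10 → 4 → E; chars DE.
Square: 11.4614/2 → 5, 6.3448/1 → 6; chars 56.
Subsquare: 1.4614/0.0833333 → 17 → r, 0.3448/0.0416667 → 8 → i; chars ri.

DE56ri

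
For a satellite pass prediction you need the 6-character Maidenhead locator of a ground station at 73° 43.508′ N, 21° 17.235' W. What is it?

Shift to the Maidenhead origin (180°W, 90°S): lon 158.7127, lat 163.7251.
Field: 158.7127/20 → 7 → H, 163.7251/10 → 16 → Q; chars HQ.
Square: 18.7127/2 → 9, 3.7251/1 → 3; chars 93.
Subsquare: 0.7127/0.0833333 → 8 → i, 0.7251/0.0416667 → 17 → r; chars ir.

HQ93ir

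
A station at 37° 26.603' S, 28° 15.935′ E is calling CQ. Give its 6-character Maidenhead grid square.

Shift to the Maidenhead origin (180°W, 90°S): lon 208.2656, lat 52.5566.
Field: lon ⌊208.2656/20⌋ = 10 → K; lat ⌊52.5566/10⌋ = 5 → F.
Square: lon ⌊8.2656/2⌋ = 4; lat ⌊2.5566/1⌋ = 2.
Subsquare: lon ⌊0.2656/0.0833333⌋ = 3 → d; lat ⌊0.5566/0.0416667⌋ = 13 → n.

KF42dn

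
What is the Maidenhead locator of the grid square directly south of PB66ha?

Latitude subsquare a = 0; −1 → -1, wraps to 23 = x, carry into square.
Latitude square 6; −1 → 5.
The longitude characters are unchanged.

PB65hx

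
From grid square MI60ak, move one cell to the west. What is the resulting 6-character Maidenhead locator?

MI50xk

Longitude subsquare a = 0; −1 → -1, wraps to 23 = x, carry into square.
Longitude square 6; −1 → 5.
The latitude characters are unchanged.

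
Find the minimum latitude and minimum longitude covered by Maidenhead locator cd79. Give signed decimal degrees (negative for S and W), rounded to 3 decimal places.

-51.000, -126.000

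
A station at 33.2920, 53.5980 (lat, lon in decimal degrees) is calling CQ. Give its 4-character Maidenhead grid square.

Add 180° to longitude and 90° to latitude: 233.60, 123.29.
Field: 233.60/20 → 11 → L, 123.29/10 → 12 → M; chars LM.
Square: 13.60/2 → 6, 3.29/1 → 3; chars 63.

LM63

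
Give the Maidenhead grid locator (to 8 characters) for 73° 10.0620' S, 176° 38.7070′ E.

Shift to the Maidenhead origin (180°W, 90°S): lon 356.64512, lat 16.83230.
Field: lon ⌊356.64512/20⌋ = 17 → R; lat ⌊16.83230/10⌋ = 1 → B.
Square: lon ⌊16.64512/2⌋ = 8; lat ⌊6.83230/1⌋ = 6.
Subsquare: lon ⌊0.64512/0.0833333⌋ = 7 → h; lat ⌊0.83230/0.0416667⌋ = 19 → t.
Extended square: lon ⌊0.06178/0.00833333⌋ = 7; lat ⌊0.04063/0.00416667⌋ = 9.

RB86ht79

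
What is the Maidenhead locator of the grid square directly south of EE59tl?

EE59tk

Latitude subsquare l = 11; −1 → 10 = k.
The longitude characters are unchanged.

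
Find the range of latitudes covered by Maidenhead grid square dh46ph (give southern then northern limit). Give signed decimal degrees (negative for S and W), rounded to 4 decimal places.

Field D=3, H=7: +3·20° lon, +7·10° lat → SW at lon -120°, lat -20°.
Square 4, 6: +4·2° lon, +6·1° lat → SW at lon -112°, lat -14°.
Subsquare p=15, h=7: +15·0.0833333° lon, +7·0.0416667° lat → SW at lon -110.75°, lat -13.7083°.
Cell spans 0.0833333° lon × 0.0416667° lat.
south -13.7083, north -13.6667.

-13.7083, -13.6667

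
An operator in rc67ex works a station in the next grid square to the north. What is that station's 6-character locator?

Latitude subsquare x = 23; +1 → 24, wraps to 0 = a, carry into square.
Latitude square 7; +1 → 8.
The longitude characters are unchanged.

RC68ea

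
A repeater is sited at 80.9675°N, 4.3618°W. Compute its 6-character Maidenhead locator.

Add 180° to longitude and 90° to latitude: 175.6382, 170.9675.
Field: 175.6382/20 → 8 → I, 170.9675/10 → 17 → R; chars IR.
Square: 15.6382/2 → 7, 0.9675/1 → 0; chars 70.
Subsquare: 1.6382/0.0833333 → 19 → t, 0.9675/0.0416667 → 23 → x; chars tx.

IR70tx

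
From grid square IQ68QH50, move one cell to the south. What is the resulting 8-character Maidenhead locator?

Latitude extended square 0; −1 → -1, wraps to 9, carry into subsquare.
Latitude subsquare h = 7; −1 → 6 = g.
The longitude characters are unchanged.

IQ68qg59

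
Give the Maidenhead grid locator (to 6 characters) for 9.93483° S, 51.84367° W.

Shift to the Maidenhead origin (180°W, 90°S): lon 128.1563, lat 80.0652.
Field: 128.1563/20 → 6 → G, 80.0652/10 → 8 → I; chars GI.
Square: 8.1563/2 → 4, 0.0652/1 → 0; chars 40.
Subsquare: 0.1563/0.0833333 → 1 → b, 0.0652/0.0416667 → 1 → b; chars bb.

GI40bb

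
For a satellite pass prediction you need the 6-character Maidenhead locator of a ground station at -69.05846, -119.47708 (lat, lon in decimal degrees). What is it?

DC00gw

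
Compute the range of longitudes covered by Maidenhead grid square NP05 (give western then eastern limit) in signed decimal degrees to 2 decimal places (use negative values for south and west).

80.00, 82.00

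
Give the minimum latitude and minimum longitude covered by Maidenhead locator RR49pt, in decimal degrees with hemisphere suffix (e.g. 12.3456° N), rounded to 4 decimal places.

Field R=17, R=17: +17·20° lon, +17·10° lat → SW at lon 160°, lat 80°.
Square 4, 9: +4·2° lon, +9·1° lat → SW at lon 168°, lat 89°.
Subsquare p=15, t=19: +15·0.0833333° lon, +19·0.0416667° lat → SW at lon 169.25°, lat 89.7917°.
latitude 89.7917° N, longitude 169.2500° E.

89.7917° N, 169.2500° E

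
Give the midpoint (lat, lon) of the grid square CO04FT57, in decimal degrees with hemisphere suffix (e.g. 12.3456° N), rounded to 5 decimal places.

Field C=2, O=14: +2·20° lon, +14·10° lat → SW at lon -140°, lat 50°.
Square 0, 4: +0·2° lon, +4·1° lat → SW at lon -140°, lat 54°.
Subsquare f=5, t=19: +5·0.0833333° lon, +19·0.0416667° lat → SW at lon -139.583°, lat 54.7917°.
Extended square 5, 7: +5·0.00833333° lon, +7·0.00416667° lat → SW at lon -139.542°, lat 54.8208°.
Cell spans 0.00833333° lon × 0.00416667° lat. Centre is SW corner plus half of each.
latitude 54.82292° N, longitude 139.53750° W.

54.82292° N, 139.53750° W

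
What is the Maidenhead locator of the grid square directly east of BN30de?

BN30ee

Longitude subsquare d = 3; +1 → 4 = e.
The latitude characters are unchanged.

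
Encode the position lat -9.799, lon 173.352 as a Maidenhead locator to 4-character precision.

Offset from 180°W / 90°S: lon 353.35°, lat 80.20°.
Field: lon ⌊353.35/20⌋ = 17 → R; lat ⌊80.20/10⌋ = 8 → I.
Square: lon ⌊13.35/2⌋ = 6; lat ⌊0.20/1⌋ = 0.

RI60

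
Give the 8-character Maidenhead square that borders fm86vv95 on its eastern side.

Longitude extended square 9; +1 → 10, wraps to 0, carry into subsquare.
Longitude subsquare v = 21; +1 → 22 = w.
The latitude characters are unchanged.

FM86wv05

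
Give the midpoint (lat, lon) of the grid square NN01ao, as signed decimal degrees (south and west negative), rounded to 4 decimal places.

41.6042, 80.0417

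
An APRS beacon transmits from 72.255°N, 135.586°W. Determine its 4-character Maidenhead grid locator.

CQ22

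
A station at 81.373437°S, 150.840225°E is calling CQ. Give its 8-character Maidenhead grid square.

Offset from 180°W / 90°S: lon 330.84023°, lat 8.62656°.
Field: 330.84023/20 → 16 → Q, 8.62656/10 → 0 → A; chars QA.
Square: 10.84023/2 → 5, 8.62656/1 → 8; chars 58.
Subsquare: 0.84023/0.0833333 → 10 → k, 0.62656/0.0416667 → 15 → p; chars kp.
Extended square: 0.00689/0.00833333 → 0, 0.00156/0.00416667 → 0; chars 00.

QA58kp00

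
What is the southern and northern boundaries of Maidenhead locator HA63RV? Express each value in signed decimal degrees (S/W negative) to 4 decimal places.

Field H=7, A=0: +7·20° lon, +0·10° lat → SW at lon -40°, lat -90°.
Square 6, 3: +6·2° lon, +3·1° lat → SW at lon -28°, lat -87°.
Subsquare r=17, v=21: +17·0.0833333° lon, +21·0.0416667° lat → SW at lon -26.5833°, lat -86.125°.
Cell spans 0.0833333° lon × 0.0416667° lat.
south -86.1250, north -86.0833.

-86.1250, -86.0833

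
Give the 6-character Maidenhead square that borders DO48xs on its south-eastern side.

Longitude subsquare x = 23; +1 → 24, wraps to 0 = a, carry into square.
Longitude square 4; +1 → 5.
Latitude subsquare s = 18; −1 → 17 = r.

DO58ar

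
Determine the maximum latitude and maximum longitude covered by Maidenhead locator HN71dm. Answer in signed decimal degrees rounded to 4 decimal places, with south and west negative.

41.5417, -25.6667

Field H=7, N=13: +7·20° lon, +13·10° lat → SW at lon -40°, lat 40°.
Square 7, 1: +7·2° lon, +1·1° lat → SW at lon -26°, lat 41°.
Subsquare d=3, m=12: +3·0.0833333° lon, +12·0.0416667° lat → SW at lon -25.75°, lat 41.5°.
Cell spans 0.0833333° lon × 0.0416667° lat. NE corner is SW corner plus one full cell.
latitude 41.5417, longitude -25.6667.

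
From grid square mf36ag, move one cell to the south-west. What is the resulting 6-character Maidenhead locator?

Longitude subsquare a = 0; −1 → -1, wraps to 23 = x, carry into square.
Longitude square 3; −1 → 2.
Latitude subsquare g = 6; −1 → 5 = f.

MF26xf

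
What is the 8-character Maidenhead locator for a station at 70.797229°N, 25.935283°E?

KQ20xt21

Shift to the Maidenhead origin (180°W, 90°S): lon 205.93528, lat 160.79723.
Field (20°×10°, letters A–R): 205.93528/20 → 10 → K, 160.79723/10 → 16 → Q; chars KQ.
Square (2°×1°, digits 0–9): 5.93528/2 → 2, 0.79723/1 → 0; chars 20.
Subsquare (5′×2.5′, letters a–x): 1.93528/0.0833333 → 23 → x, 0.79723/0.0416667 → 19 → t; chars xt.
Extended square (30″×15″, digits 0–9): 0.01862/0.00833333 → 2, 0.00556/0.00416667 → 1; chars 21.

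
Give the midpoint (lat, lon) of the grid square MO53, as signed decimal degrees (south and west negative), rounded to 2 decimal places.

Field M=12, O=14: +12·20° lon, +14·10° lat → SW at lon 60°, lat 50°.
Square 5, 3: +5·2° lon, +3·1° lat → SW at lon 70°, lat 53°.
Cell spans 2° lon × 1° lat. Centre is SW corner plus half of each.
latitude 53.50, longitude 71.00.

53.50, 71.00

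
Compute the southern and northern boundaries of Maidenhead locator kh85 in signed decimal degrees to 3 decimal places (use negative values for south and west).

Field K=10, H=7: +10·20° lon, +7·10° lat → SW at lon 20°, lat -20°.
Square 8, 5: +8·2° lon, +5·1° lat → SW at lon 36°, lat -15°.
Cell spans 2° lon × 1° lat.
south -15.000, north -14.000.

-15.000, -14.000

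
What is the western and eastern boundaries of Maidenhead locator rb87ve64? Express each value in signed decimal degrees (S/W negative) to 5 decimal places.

Field R=17, B=1: +17·20° lon, +1·10° lat → SW at lon 160°, lat -80°.
Square 8, 7: +8·2° lon, +7·1° lat → SW at lon 176°, lat -73°.
Subsquare v=21, e=4: +21·0.0833333° lon, +4·0.0416667° lat → SW at lon 177.75°, lat -72.8333°.
Extended square 6, 4: +6·0.00833333° lon, +4·0.00416667° lat → SW at lon 177.8°, lat -72.8167°.
Cell spans 0.00833333° lon × 0.00416667° lat.
west 177.80000, east 177.80833.

177.80000, 177.80833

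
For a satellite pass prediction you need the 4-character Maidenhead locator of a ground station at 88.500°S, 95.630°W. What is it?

EA21

Add 180° to longitude and 90° to latitude: 84.37, 1.50.
Field (20°×10°, letters A–R): 84.37/20 → 4 → E, 1.50/10 → 0 → A; chars EA.
Square (2°×1°, digits 0–9): 4.37/2 → 2, 1.50/1 → 1; chars 21.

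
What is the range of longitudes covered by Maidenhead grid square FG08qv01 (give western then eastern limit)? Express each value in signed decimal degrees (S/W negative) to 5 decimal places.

Field F=5, G=6: +5·20° lon, +6·10° lat → SW at lon -80°, lat -30°.
Square 0, 8: +0·2° lon, +8·1° lat → SW at lon -80°, lat -22°.
Subsquare q=16, v=21: +16·0.0833333° lon, +21·0.0416667° lat → SW at lon -78.6667°, lat -21.125°.
Extended square 0, 1: +0·0.00833333° lon, +1·0.00416667° lat → SW at lon -78.6667°, lat -21.1208°.
Cell spans 0.00833333° lon × 0.00416667° lat.
west -78.66667, east -78.65833.

-78.66667, -78.65833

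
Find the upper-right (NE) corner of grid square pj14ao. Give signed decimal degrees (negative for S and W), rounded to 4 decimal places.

4.6250, 122.0833

Field P=15, J=9: +15·20° lon, +9·10° lat → SW at lon 120°, lat 0°.
Square 1, 4: +1·2° lon, +4·1° lat → SW at lon 122°, lat 4°.
Subsquare a=0, o=14: +0·0.0833333° lon, +14·0.0416667° lat → SW at lon 122°, lat 4.58333°.
Cell spans 0.0833333° lon × 0.0416667° lat. NE corner is SW corner plus one full cell.
latitude 4.6250, longitude 122.0833.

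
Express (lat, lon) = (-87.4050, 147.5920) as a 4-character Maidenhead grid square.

QA32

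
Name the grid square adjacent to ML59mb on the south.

ML59ma

Latitude subsquare b = 1; −1 → 0 = a.
The longitude characters are unchanged.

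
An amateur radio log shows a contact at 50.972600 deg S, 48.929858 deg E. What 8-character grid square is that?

LD49la16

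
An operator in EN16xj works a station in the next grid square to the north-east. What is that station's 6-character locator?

Longitude subsquare x = 23; +1 → 24, wraps to 0 = a, carry into square.
Longitude square 1; +1 → 2.
Latitude subsquare j = 9; +1 → 10 = k.

EN26ak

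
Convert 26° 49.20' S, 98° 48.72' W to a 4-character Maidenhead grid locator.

Shift to the Maidenhead origin (180°W, 90°S): lon 81.19, lat 63.18.
Field: 81.19/20 → 4 → E, 63.18/10 → 6 → G; chars EG.
Square: 1.19/2 → 0, 3.18/1 → 3; chars 03.

EG03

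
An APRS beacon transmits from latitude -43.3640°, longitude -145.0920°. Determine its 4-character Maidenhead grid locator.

Shift to the Maidenhead origin (180°W, 90°S): lon 34.91, lat 46.64.
Field: 34.91/20 → 1 → B, 46.64/10 → 4 → E; chars BE.
Square: 14.91/2 → 7, 6.64/1 → 6; chars 76.

BE76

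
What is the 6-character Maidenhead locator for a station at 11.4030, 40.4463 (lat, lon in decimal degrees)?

Offset from 180°W / 90°S: lon 220.4463°, lat 101.4030°.
Field: 220.4463/20 → 11 → L, 101.4030/10 → 10 → K; chars LK.
Square: 0.4463/2 → 0, 1.4030/1 → 1; chars 01.
Subsquare: 0.4463/0.0833333 → 5 → f, 0.4030/0.0416667 → 9 → j; chars fj.

LK01fj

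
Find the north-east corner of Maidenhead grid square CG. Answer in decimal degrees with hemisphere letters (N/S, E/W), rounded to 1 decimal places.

Field C=2, G=6: +2·20° lon, +6·10° lat → SW at lon -140°, lat -30°.
Cell spans 20° lon × 10° lat. NE corner is SW corner plus one full cell.
latitude 20.0° S, longitude 120.0° W.

20.0° S, 120.0° W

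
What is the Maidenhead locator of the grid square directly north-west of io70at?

IO60xu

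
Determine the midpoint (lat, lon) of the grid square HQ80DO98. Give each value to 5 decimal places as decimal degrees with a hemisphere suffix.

70.61875° N, 23.67083° W

Field H=7, Q=16: +7·20° lon, +16·10° lat → SW at lon -40°, lat 70°.
Square 8, 0: +8·2° lon, +0·1° lat → SW at lon -24°, lat 70°.
Subsquare d=3, o=14: +3·0.0833333° lon, +14·0.0416667° lat → SW at lon -23.75°, lat 70.5833°.
Extended square 9, 8: +9·0.00833333° lon, +8·0.00416667° lat → SW at lon -23.675°, lat 70.6167°.
Cell spans 0.00833333° lon × 0.00416667° lat. Centre is SW corner plus half of each.
latitude 70.61875° N, longitude 23.67083° W.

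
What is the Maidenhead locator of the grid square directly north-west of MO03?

LO94

Longitude square 0; −1 → -1, wraps to 9, carry into field.
Longitude field M = 12; −1 → 11 = L.
Latitude square 3; +1 → 4.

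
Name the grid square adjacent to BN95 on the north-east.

CN06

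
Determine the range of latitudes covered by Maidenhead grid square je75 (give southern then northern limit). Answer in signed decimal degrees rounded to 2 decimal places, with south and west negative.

Field J=9, E=4: +9·20° lon, +4·10° lat → SW at lon 0°, lat -50°.
Square 7, 5: +7·2° lon, +5·1° lat → SW at lon 14°, lat -45°.
Cell spans 2° lon × 1° lat.
south -45.00, north -44.00.

-45.00, -44.00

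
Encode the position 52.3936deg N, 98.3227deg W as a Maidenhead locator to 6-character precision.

Shift to the Maidenhead origin (180°W, 90°S): lon 81.6773, lat 142.3936.
Field: 81.6773/20 → 4 → E, 142.3936/10 → 14 → O; chars EO.
Square: 1.6773/2 → 0, 2.3936/1 → 2; chars 02.
Subsquare: 1.6773/0.0833333 → 20 → u, 0.3936/0.0416667 → 9 → j; chars uj.

EO02uj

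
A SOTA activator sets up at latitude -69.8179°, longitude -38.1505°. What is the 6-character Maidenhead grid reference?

HC00we

Shift to the Maidenhead origin (180°W, 90°S): lon 141.8495, lat 20.1821.
Field: 141.8495/20 → 7 → H, 20.1821/10 → 2 → C; chars HC.
Square: 1.8495/2 → 0, 0.1821/1 → 0; chars 00.
Subsquare: 1.8495/0.0833333 → 22 → w, 0.1821/0.0416667 → 4 → e; chars we.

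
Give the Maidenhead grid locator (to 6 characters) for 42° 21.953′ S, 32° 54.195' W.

HE37np

Add 180° to longitude and 90° to latitude: 147.0967, 47.6341.
Field: lon ⌊147.0967/20⌋ = 7 → H; lat ⌊47.6341/10⌋ = 4 → E.
Square: lon ⌊7.0967/2⌋ = 3; lat ⌊7.6341/1⌋ = 7.
Subsquare: lon ⌊1.0967/0.0833333⌋ = 13 → n; lat ⌊0.6341/0.0416667⌋ = 15 → p.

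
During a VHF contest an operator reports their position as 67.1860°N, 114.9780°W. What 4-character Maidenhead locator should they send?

DP27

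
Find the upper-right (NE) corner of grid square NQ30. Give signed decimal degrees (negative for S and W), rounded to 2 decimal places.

71.00, 88.00

Field N=13, Q=16: +13·20° lon, +16·10° lat → SW at lon 80°, lat 70°.
Square 3, 0: +3·2° lon, +0·1° lat → SW at lon 86°, lat 70°.
Cell spans 2° lon × 1° lat. NE corner is SW corner plus one full cell.
latitude 71.00, longitude 88.00.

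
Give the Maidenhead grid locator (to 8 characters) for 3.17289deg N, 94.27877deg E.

Offset from 180°W / 90°S: lon 274.27877°, lat 93.17289°.
Field: lon ⌊274.27877/20⌋ = 13 → N; lat ⌊93.17289/10⌋ = 9 → J.
Square: lon ⌊14.27877/2⌋ = 7; lat ⌊3.17289/1⌋ = 3.
Subsquare: lon ⌊0.27877/0.0833333⌋ = 3 → d; lat ⌊0.17289/0.0416667⌋ = 4 → e.
Extended square: lon ⌊0.02877/0.00833333⌋ = 3; lat ⌊0.00622/0.00416667⌋ = 1.

NJ73de31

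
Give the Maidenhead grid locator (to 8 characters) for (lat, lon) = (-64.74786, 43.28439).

LC15pg40

Shift to the Maidenhead origin (180°W, 90°S): lon 223.28439, lat 25.25214.
Field: 223.28439/20 → 11 → L, 25.25214/10 → 2 → C; chars LC.
Square: 3.28439/2 → 1, 5.25214/1 → 5; chars 15.
Subsquare: 1.28439/0.0833333 → 15 → p, 0.25214/0.0416667 → 6 → g; chars pg.
Extended square: 0.03439/0.00833333 → 4, 0.00214/0.00416667 → 0; chars 40.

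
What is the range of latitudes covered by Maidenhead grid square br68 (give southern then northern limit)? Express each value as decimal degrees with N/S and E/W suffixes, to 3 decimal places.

88.000° N, 89.000° N

Field B=1, R=17: +1·20° lon, +17·10° lat → SW at lon -160°, lat 80°.
Square 6, 8: +6·2° lon, +8·1° lat → SW at lon -148°, lat 88°.
Cell spans 2° lon × 1° lat.
south 88.000° N, north 89.000° N.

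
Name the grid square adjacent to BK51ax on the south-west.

BK41xw

Longitude subsquare a = 0; −1 → -1, wraps to 23 = x, carry into square.
Longitude square 5; −1 → 4.
Latitude subsquare x = 23; −1 → 22 = w.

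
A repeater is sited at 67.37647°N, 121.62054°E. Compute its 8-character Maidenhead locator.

PP07tj40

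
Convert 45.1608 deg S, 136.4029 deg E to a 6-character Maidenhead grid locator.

Add 180° to longitude and 90° to latitude: 316.4029, 44.8392.
Field (20°×10°, letters A–R): lon ⌊316.4029/20⌋ = 15 → P; lat ⌊44.8392/10⌋ = 4 → E.
Square (2°×1°, digits 0–9): lon ⌊16.4029/2⌋ = 8; lat ⌊4.8392/1⌋ = 4.
Subsquare (5′×2.5′, letters a–x): lon ⌊0.4029/0.0833333⌋ = 4 → e; lat ⌊0.8392/0.0416667⌋ = 20 → u.

PE84eu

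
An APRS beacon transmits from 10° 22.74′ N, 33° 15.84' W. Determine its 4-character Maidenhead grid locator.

HK30

Add 180° to longitude and 90° to latitude: 146.74, 100.38.
Field: 146.74/20 → 7 → H, 100.38/10 → 10 → K; chars HK.
Square: 6.74/2 → 3, 0.38/1 → 0; chars 30.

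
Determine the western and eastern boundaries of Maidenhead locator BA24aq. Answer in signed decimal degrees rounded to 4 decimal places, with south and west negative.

Field B=1, A=0: +1·20° lon, +0·10° lat → SW at lon -160°, lat -90°.
Square 2, 4: +2·2° lon, +4·1° lat → SW at lon -156°, lat -86°.
Subsquare a=0, q=16: +0·0.0833333° lon, +16·0.0416667° lat → SW at lon -156°, lat -85.3333°.
Cell spans 0.0833333° lon × 0.0416667° lat.
west -156.0000, east -155.9167.

-156.0000, -155.9167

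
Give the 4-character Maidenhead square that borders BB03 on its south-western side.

AB92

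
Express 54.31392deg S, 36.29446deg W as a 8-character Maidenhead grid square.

Offset from 180°W / 90°S: lon 143.70554°, lat 35.68608°.
Field: 143.70554/20 → 7 → H, 35.68608/10 → 3 → D; chars HD.
Square: 3.70554/2 → 1, 5.68608/1 → 5; chars 15.
Subsquare: 1.70554/0.0833333 → 20 → u, 0.68608/0.0416667 → 16 → q; chars uq.
Extended square: 0.03887/0.00833333 → 4, 0.01941/0.00416667 → 4; chars 44.

HD15uq44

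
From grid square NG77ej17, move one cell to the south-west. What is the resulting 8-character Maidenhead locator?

Longitude extended square 1; −1 → 0.
Latitude extended square 7; −1 → 6.

NG77ej06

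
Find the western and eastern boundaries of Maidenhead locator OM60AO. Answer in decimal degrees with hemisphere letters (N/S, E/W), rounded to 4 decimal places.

Field O=14, M=12: +14·20° lon, +12·10° lat → SW at lon 100°, lat 30°.
Square 6, 0: +6·2° lon, +0·1° lat → SW at lon 112°, lat 30°.
Subsquare a=0, o=14: +0·0.0833333° lon, +14·0.0416667° lat → SW at lon 112°, lat 30.5833°.
Cell spans 0.0833333° lon × 0.0416667° lat.
west 112.0000° E, east 112.0833° E.

112.0000° E, 112.0833° E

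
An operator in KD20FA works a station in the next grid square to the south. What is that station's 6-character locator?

Latitude subsquare a = 0; −1 → -1, wraps to 23 = x, carry into square.
Latitude square 0; −1 → -1, wraps to 9, carry into field.
Latitude field D = 3; −1 → 2 = C.
The longitude characters are unchanged.

KC29fx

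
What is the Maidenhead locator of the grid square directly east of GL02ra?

Longitude subsquare r = 17; +1 → 18 = s.
The latitude characters are unchanged.

GL02sa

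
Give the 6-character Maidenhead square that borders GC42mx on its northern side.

GC43ma

Latitude subsquare x = 23; +1 → 24, wraps to 0 = a, carry into square.
Latitude square 2; +1 → 3.
The longitude characters are unchanged.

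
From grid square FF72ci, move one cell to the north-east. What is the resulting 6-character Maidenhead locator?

Longitude subsquare c = 2; +1 → 3 = d.
Latitude subsquare i = 8; +1 → 9 = j.

FF72dj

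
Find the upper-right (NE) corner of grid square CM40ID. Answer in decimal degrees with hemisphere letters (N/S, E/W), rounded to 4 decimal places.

Field C=2, M=12: +2·20° lon, +12·10° lat → SW at lon -140°, lat 30°.
Square 4, 0: +4·2° lon, +0·1° lat → SW at lon -132°, lat 30°.
Subsquare i=8, d=3: +8·0.0833333° lon, +3·0.0416667° lat → SW at lon -131.333°, lat 30.125°.
Cell spans 0.0833333° lon × 0.0416667° lat. NE corner is SW corner plus one full cell.
latitude 30.1667° N, longitude 131.2500° W.

30.1667° N, 131.2500° W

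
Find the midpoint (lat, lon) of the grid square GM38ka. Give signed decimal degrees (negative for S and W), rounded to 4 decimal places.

38.0208, -53.1250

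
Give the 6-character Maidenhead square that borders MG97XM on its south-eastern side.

Longitude subsquare x = 23; +1 → 24, wraps to 0 = a, carry into square.
Longitude square 9; +1 → 10, wraps to 0, carry into field.
Longitude field M = 12; +1 → 13 = N.
Latitude subsquare m = 12; −1 → 11 = l.

NG07al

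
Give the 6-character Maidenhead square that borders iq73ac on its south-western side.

IQ63xb

Longitude subsquare a = 0; −1 → -1, wraps to 23 = x, carry into square.
Longitude square 7; −1 → 6.
Latitude subsquare c = 2; −1 → 1 = b.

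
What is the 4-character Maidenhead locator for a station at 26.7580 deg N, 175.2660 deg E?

Add 180° to longitude and 90° to latitude: 355.27, 116.76.
Field (20°×10°, letters A–R): lon ⌊355.27/20⌋ = 17 → R; lat ⌊116.76/10⌋ = 11 → L.
Square (2°×1°, digits 0–9): lon ⌊15.27/2⌋ = 7; lat ⌊6.76/1⌋ = 6.

RL76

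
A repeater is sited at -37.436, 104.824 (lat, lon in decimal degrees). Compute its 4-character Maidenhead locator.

OF22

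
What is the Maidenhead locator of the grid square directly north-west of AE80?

AE71

Longitude square 8; −1 → 7.
Latitude square 0; +1 → 1.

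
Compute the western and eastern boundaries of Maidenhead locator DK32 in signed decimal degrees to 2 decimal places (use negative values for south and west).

Field D=3, K=10: +3·20° lon, +10·10° lat → SW at lon -120°, lat 10°.
Square 3, 2: +3·2° lon, +2·1° lat → SW at lon -114°, lat 12°.
Cell spans 2° lon × 1° lat.
west -114.00, east -112.00.

-114.00, -112.00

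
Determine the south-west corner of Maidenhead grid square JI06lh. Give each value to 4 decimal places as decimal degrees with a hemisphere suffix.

3.7083° S, 0.9167° E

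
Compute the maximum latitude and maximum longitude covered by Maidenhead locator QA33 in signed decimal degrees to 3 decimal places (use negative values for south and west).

-86.000, 148.000

Field Q=16, A=0: +16·20° lon, +0·10° lat → SW at lon 140°, lat -90°.
Square 3, 3: +3·2° lon, +3·1° lat → SW at lon 146°, lat -87°.
Cell spans 2° lon × 1° lat. NE corner is SW corner plus one full cell.
latitude -86.000, longitude 148.000.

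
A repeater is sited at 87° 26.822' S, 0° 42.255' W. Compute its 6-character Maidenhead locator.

IA92pn

Shift to the Maidenhead origin (180°W, 90°S): lon 179.2957, lat 2.5530.
Field: lon ⌊179.2957/20⌋ = 8 → I; lat ⌊2.5530/10⌋ = 0 → A.
Square: lon ⌊19.2957/2⌋ = 9; lat ⌊2.5530/1⌋ = 2.
Subsquare: lon ⌊1.2957/0.0833333⌋ = 15 → p; lat ⌊0.5530/0.0416667⌋ = 13 → n.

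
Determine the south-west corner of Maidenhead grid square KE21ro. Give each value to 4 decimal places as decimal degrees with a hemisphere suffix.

Field K=10, E=4: +10·20° lon, +4·10° lat → SW at lon 20°, lat -50°.
Square 2, 1: +2·2° lon, +1·1° lat → SW at lon 24°, lat -49°.
Subsquare r=17, o=14: +17·0.0833333° lon, +14·0.0416667° lat → SW at lon 25.4167°, lat -48.4167°.
latitude 48.4167° S, longitude 25.4167° E.

48.4167° S, 25.4167° E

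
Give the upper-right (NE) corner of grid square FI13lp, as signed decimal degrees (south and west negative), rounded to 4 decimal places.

-6.3333, -77.0000

Field F=5, I=8: +5·20° lon, +8·10° lat → SW at lon -80°, lat -10°.
Square 1, 3: +1·2° lon, +3·1° lat → SW at lon -78°, lat -7°.
Subsquare l=11, p=15: +11·0.0833333° lon, +15·0.0416667° lat → SW at lon -77.0833°, lat -6.375°.
Cell spans 0.0833333° lon × 0.0416667° lat. NE corner is SW corner plus one full cell.
latitude -6.3333, longitude -77.0000.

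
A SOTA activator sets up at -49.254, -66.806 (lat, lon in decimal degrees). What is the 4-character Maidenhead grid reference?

Shift to the Maidenhead origin (180°W, 90°S): lon 113.19, lat 40.75.
Field (20°×10°, letters A–R): lon ⌊113.19/20⌋ = 5 → F; lat ⌊40.75/10⌋ = 4 → E.
Square (2°×1°, digits 0–9): lon ⌊13.19/2⌋ = 6; lat ⌊0.75/1⌋ = 0.

FE60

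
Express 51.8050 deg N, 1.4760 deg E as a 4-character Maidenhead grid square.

JO01

Add 180° to longitude and 90° to latitude: 181.48, 141.81.
Field (20°×10°, letters A–R): lon ⌊181.48/20⌋ = 9 → J; lat ⌊141.81/10⌋ = 14 → O.
Square (2°×1°, digits 0–9): lon ⌊1.48/2⌋ = 0; lat ⌊1.81/1⌋ = 1.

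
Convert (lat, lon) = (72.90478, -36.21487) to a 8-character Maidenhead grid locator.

Add 180° to longitude and 90° to latitude: 143.78513, 162.90478.
Field: 143.78513/20 → 7 → H, 162.90478/10 → 16 → Q; chars HQ.
Square: 3.78513/2 → 1, 2.90478/1 → 2; chars 12.
Subsquare: 1.78513/0.0833333 → 21 → v, 0.90478/0.0416667 → 21 → v; chars vv.
Extended square: 0.03513/0.00833333 → 4, 0.02978/0.00416667 → 7; chars 47.

HQ12vv47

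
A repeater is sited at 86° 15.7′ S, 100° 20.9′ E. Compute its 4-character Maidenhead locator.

Shift to the Maidenhead origin (180°W, 90°S): lon 280.35, lat 3.74.
Field: lon ⌊280.35/20⌋ = 14 → O; lat ⌊3.74/10⌋ = 0 → A.
Square: lon ⌊0.35/2⌋ = 0; lat ⌊3.74/1⌋ = 3.

OA03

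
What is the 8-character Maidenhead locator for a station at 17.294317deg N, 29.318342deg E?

Shift to the Maidenhead origin (180°W, 90°S): lon 209.31834, lat 107.29432.
Field: 209.31834/20 → 10 → K, 107.29432/10 → 10 → K; chars KK.
Square: 9.31834/2 → 4, 7.29432/1 → 7; chars 47.
Subsquare: 1.31834/0.0833333 → 15 → p, 0.29432/0.0416667 → 7 → h; chars ph.
Extended square: 0.06834/0.00833333 → 8, 0.00265/0.00416667 → 0; chars 80.

KK47ph80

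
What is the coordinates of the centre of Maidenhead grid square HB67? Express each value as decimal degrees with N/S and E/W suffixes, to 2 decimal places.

Field H=7, B=1: +7·20° lon, +1·10° lat → SW at lon -40°, lat -80°.
Square 6, 7: +6·2° lon, +7·1° lat → SW at lon -28°, lat -73°.
Cell spans 2° lon × 1° lat. Centre is SW corner plus half of each.
latitude 72.50° S, longitude 27.00° W.

72.50° S, 27.00° W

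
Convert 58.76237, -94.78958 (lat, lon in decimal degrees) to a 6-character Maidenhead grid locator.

Shift to the Maidenhead origin (180°W, 90°S): lon 85.2104, lat 148.7624.
Field (20°×10°, letters A–R): 85.2104/20 → 4 → E, 148.7624/10 → 14 → O; chars EO.
Square (2°×1°, digits 0–9): 5.2104/2 → 2, 8.7624/1 → 8; chars 28.
Subsquare (5′×2.5′, letters a–x): 1.2104/0.0833333 → 14 → o, 0.7624/0.0416667 → 18 → s; chars os.

EO28os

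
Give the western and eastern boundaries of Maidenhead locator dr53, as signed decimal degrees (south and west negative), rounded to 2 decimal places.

Field D=3, R=17: +3·20° lon, +17·10° lat → SW at lon -120°, lat 80°.
Square 5, 3: +5·2° lon, +3·1° lat → SW at lon -110°, lat 83°.
Cell spans 2° lon × 1° lat.
west -110.00, east -108.00.

-110.00, -108.00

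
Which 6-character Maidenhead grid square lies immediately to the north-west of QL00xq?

Longitude subsquare x = 23; −1 → 22 = w.
Latitude subsquare q = 16; +1 → 17 = r.

QL00wr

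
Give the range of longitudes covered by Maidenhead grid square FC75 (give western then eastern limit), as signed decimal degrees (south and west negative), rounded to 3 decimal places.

-66.000, -64.000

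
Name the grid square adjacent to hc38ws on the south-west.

Longitude subsquare w = 22; −1 → 21 = v.
Latitude subsquare s = 18; −1 → 17 = r.

HC38vr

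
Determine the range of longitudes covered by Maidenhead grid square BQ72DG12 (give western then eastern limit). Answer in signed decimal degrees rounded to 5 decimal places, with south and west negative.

Field B=1, Q=16: +1·20° lon, +16·10° lat → SW at lon -160°, lat 70°.
Square 7, 2: +7·2° lon, +2·1° lat → SW at lon -146°, lat 72°.
Subsquare d=3, g=6: +3·0.0833333° lon, +6·0.0416667° lat → SW at lon -145.75°, lat 72.25°.
Extended square 1, 2: +1·0.00833333° lon, +2·0.00416667° lat → SW at lon -145.742°, lat 72.2583°.
Cell spans 0.00833333° lon × 0.00416667° lat.
west -145.74167, east -145.73333.

-145.74167, -145.73333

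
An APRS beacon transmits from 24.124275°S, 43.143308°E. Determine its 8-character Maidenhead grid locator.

LG15nv70

Offset from 180°W / 90°S: lon 223.14331°, lat 65.87573°.
Field: lon ⌊223.14331/20⌋ = 11 → L; lat ⌊65.87573/10⌋ = 6 → G.
Square: lon ⌊3.14331/2⌋ = 1; lat ⌊5.87573/1⌋ = 5.
Subsquare: lon ⌊1.14331/0.0833333⌋ = 13 → n; lat ⌊0.87573/0.0416667⌋ = 21 → v.
Extended square: lon ⌊0.05997/0.00833333⌋ = 7; lat ⌊0.00073/0.00416667⌋ = 0.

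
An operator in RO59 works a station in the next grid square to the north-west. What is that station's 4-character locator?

RP40

Longitude square 5; −1 → 4.
Latitude square 9; +1 → 10, wraps to 0, carry into field.
Latitude field O = 14; +1 → 15 = P.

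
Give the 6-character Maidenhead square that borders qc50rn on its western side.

QC50qn

Longitude subsquare r = 17; −1 → 16 = q.
The latitude characters are unchanged.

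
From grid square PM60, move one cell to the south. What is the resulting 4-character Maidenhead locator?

PL69

Latitude square 0; −1 → -1, wraps to 9, carry into field.
Latitude field M = 12; −1 → 11 = L.
The longitude characters are unchanged.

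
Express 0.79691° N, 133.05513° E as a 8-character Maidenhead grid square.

PJ60mt61

Offset from 180°W / 90°S: lon 313.05513°, lat 90.79691°.
Field: 313.05513/20 → 15 → P, 90.79691/10 → 9 → J; chars PJ.
Square: 13.05513/2 → 6, 0.79691/1 → 0; chars 60.
Subsquare: 1.05513/0.0833333 → 12 → m, 0.79691/0.0416667 → 19 → t; chars mt.
Extended square: 0.05513/0.00833333 → 6, 0.00524/0.00416667 → 1; chars 61.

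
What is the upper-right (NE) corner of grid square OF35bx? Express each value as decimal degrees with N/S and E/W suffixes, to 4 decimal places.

Field O=14, F=5: +14·20° lon, +5·10° lat → SW at lon 100°, lat -40°.
Square 3, 5: +3·2° lon, +5·1° lat → SW at lon 106°, lat -35°.
Subsquare b=1, x=23: +1·0.0833333° lon, +23·0.0416667° lat → SW at lon 106.083°, lat -34.0417°.
Cell spans 0.0833333° lon × 0.0416667° lat. NE corner is SW corner plus one full cell.
latitude 34.0000° S, longitude 106.1667° E.

34.0000° S, 106.1667° E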